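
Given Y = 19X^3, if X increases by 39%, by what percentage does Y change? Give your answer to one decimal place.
168.6%

For Y = 19X^3:
If X → X(1 + 0.39)
Then Y → Y · (1 + 0.39)^3
     ≈ Y · 2.6856

Percentage change = ((1 + 0.39)^3 − 1) × 100% ≈ 168.6%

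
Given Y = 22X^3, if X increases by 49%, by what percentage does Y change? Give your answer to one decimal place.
230.8%

For Y = 22X^3:
If X → X(1 + 0.49)
Then Y → Y · (1 + 0.49)^3
     ≈ Y · 3.3079

Percentage change = ((1 + 0.49)^3 − 1) × 100% ≈ 230.8%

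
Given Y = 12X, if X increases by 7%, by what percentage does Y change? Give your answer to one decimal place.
7.0%

For Y = 12X:
If X → X(1 + 0.07)
Then Y → Y · (1 + 0.07)^1
     = Y · 1.0700

Percentage change = ((1 + 0.07)^1 − 1) × 100% = 7.0%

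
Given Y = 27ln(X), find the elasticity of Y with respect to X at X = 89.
Elasticity = 1/ln(89) ≈ 0.2228

Elasticity = (dY/dX) · (X/Y)

dY/dX = 27/X
At X = 89: dY/dX = 27/89, Y = 27·ln(89)

Elasticity = (27/89) · (89 / (27·ln(89))) = 1/ln(89) ≈ 0.2228

Interpretation: for a small percentage change in X, the percentage change in Y is approximately 0.22 times as large.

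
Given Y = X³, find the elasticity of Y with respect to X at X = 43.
Elasticity = 3

Elasticity = (dY/dX) · (X/Y)

dY/dX = 3·X²
At X = 43: dY/dX = 5547, Y = 79507

Elasticity = 5547 · (43 / 79507) = 3

Interpretation: for a small percentage change in X, the percentage change in Y is approximately 3.00 times as large.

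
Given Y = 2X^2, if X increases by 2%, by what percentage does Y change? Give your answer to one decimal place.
4.0%

For Y = 2X^2:
If X → X(1 + 0.02)
Then Y → Y · (1 + 0.02)^2
     = Y · 1.0404

Percentage change = ((1 + 0.02)^2 − 1) × 100% ≈ 4.0%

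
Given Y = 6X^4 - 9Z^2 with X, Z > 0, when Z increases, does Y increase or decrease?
Y decreases

Taking the partial derivative:
∂Y/∂Z = -18Z

∂Y/∂Z = -18Z < 0 (assuming positive values)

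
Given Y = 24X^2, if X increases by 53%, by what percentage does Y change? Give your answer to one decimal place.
134.1%

For Y = 24X^2:
If X → X(1 + 0.53)
Then Y → Y · (1 + 0.53)^2
     = Y · 2.3409

Percentage change = ((1 + 0.53)^2 − 1) × 100% ≈ 134.1%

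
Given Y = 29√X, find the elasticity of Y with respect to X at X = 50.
Elasticity = 1/2

Elasticity = (dY/dX) · (X/Y)

dY/dX = 29/(2·√X)
At X = 50: dY/dX = 29·√2/20, Y = 145·√2

Elasticity = (29·√2/20) · (50 / (145·√2)) = 1/2

Interpretation: for a small percentage change in X, the percentage change in Y is approximately 0.50 times as large.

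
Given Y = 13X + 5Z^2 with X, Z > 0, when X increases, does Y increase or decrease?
Y increases

Taking the partial derivative:
∂Y/∂X = 13

∂Y/∂X = 13 > 0 (assuming positive values)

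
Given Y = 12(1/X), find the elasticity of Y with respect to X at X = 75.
Elasticity = -1

Elasticity = (dY/dX) · (X/Y)

dY/dX = -12/X²
At X = 75: dY/dX = -4/1875, Y = 4/25

Elasticity = (-4/1875) · (75 / (4/25)) = -1

Interpretation: for a small percentage change in X, the percentage change in Y is approximately -1.00 times as large.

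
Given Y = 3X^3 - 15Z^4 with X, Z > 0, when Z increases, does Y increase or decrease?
Y decreases

Taking the partial derivative:
∂Y/∂Z = -60Z^3

∂Y/∂Z = -60Z^3 < 0 (assuming positive values)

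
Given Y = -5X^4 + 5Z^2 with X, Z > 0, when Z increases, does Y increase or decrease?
Y increases

Taking the partial derivative:
∂Y/∂Z = 10Z

∂Y/∂Z = 10Z > 0 (assuming positive values)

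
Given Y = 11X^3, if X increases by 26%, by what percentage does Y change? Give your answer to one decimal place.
100.0%

For Y = 11X^3:
If X → X(1 + 0.26)
Then Y → Y · (1 + 0.26)^3
     ≈ Y · 2.0004

Percentage change = ((1 + 0.26)^3 − 1) × 100% ≈ 100.0%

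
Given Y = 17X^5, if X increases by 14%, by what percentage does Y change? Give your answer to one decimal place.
92.5%

For Y = 17X^5:
If X → X(1 + 0.14)
Then Y → Y · (1 + 0.14)^5
     ≈ Y · 1.9254

Percentage change = ((1 + 0.14)^5 − 1) × 100% ≈ 92.5%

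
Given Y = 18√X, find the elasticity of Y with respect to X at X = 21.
Elasticity = 1/2

Elasticity = (dY/dX) · (X/Y)

dY/dX = 9/√X
At X = 21: dY/dX = 3·√21/7, Y = 18·√21

Elasticity = (3·√21/7) · (21 / (18·√21)) = 1/2

Interpretation: for a small percentage change in X, the percentage change in Y is approximately 0.50 times as large.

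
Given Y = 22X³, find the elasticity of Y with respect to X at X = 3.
Elasticity = 3

Elasticity = (dY/dX) · (X/Y)

dY/dX = 66·X²
At X = 3: dY/dX = 594, Y = 594

Elasticity = 594 · (3 / 594) = 3

Interpretation: for a small percentage change in X, the percentage change in Y is approximately 3.00 times as large.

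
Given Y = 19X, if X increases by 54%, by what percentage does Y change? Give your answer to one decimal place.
54.0%

For Y = 19X:
If X → X(1 + 0.54)
Then Y → Y · (1 + 0.54)^1
     = Y · 1.5400

Percentage change = ((1 + 0.54)^1 − 1) × 100% = 54.0%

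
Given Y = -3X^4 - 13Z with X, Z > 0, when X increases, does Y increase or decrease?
Y decreases

Taking the partial derivative:
∂Y/∂X = -12X^3

∂Y/∂X = -12X^3 < 0 (assuming positive values)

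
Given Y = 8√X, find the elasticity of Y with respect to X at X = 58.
Elasticity = 1/2

Elasticity = (dY/dX) · (X/Y)

dY/dX = 4/√X
At X = 58: dY/dX = 2·√58/29, Y = 8·√58

Elasticity = (2·√58/29) · (58 / (8·√58)) = 1/2

Interpretation: for a small percentage change in X, the percentage change in Y is approximately 0.50 times as large.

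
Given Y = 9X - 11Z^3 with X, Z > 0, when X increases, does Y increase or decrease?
Y increases

Taking the partial derivative:
∂Y/∂X = 9

∂Y/∂X = 9 > 0 (assuming positive values)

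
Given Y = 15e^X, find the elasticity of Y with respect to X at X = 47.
Elasticity = 47

Elasticity = (dY/dX) · (X/Y)

dY/dX = 15·e^X
At X = 47: dY/dX = 15·e^47, Y = 15·e^47

Elasticity = (15·e^47) · (47 / (15·e^47)) = 47

Interpretation: for a small percentage change in X, the percentage change in Y is approximately 47.00 times as large.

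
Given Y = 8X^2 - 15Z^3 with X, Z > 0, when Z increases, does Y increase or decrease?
Y decreases

Taking the partial derivative:
∂Y/∂Z = -45Z^2

∂Y/∂Z = -45Z^2 < 0 (assuming positive values)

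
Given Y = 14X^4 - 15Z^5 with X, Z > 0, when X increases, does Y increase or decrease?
Y increases

Taking the partial derivative:
∂Y/∂X = 56X^3

∂Y/∂X = 56X^3 > 0 (assuming positive values)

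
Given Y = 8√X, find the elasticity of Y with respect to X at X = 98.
Elasticity = 1/2

Elasticity = (dY/dX) · (X/Y)

dY/dX = 4/√X
At X = 98: dY/dX = 2·√2/7, Y = 56·√2

Elasticity = (2·√2/7) · (98 / (56·√2)) = 1/2

Interpretation: for a small percentage change in X, the percentage change in Y is approximately 0.50 times as large.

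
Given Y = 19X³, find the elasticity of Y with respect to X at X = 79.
Elasticity = 3

Elasticity = (dY/dX) · (X/Y)

dY/dX = 57·X²
At X = 79: dY/dX = 355737, Y = 9367741

Elasticity = 355737 · (79 / 9367741) = 3

Interpretation: for a small percentage change in X, the percentage change in Y is approximately 3.00 times as large.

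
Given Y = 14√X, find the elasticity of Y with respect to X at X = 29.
Elasticity = 1/2

Elasticity = (dY/dX) · (X/Y)

dY/dX = 7/√X
At X = 29: dY/dX = 7·√29/29, Y = 14·√29

Elasticity = (7·√29/29) · (29 / (14·√29)) = 1/2

Interpretation: for a small percentage change in X, the percentage change in Y is approximately 0.50 times as large.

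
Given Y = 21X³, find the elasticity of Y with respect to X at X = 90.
Elasticity = 3

Elasticity = (dY/dX) · (X/Y)

dY/dX = 63·X²
At X = 90: dY/dX = 510300, Y = 15309000

Elasticity = 510300 · (90 / 15309000) = 3

Interpretation: for a small percentage change in X, the percentage change in Y is approximately 3.00 times as large.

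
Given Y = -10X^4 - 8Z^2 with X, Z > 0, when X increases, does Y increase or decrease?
Y decreases

Taking the partial derivative:
∂Y/∂X = -40X^3

∂Y/∂X = -40X^3 < 0 (assuming positive values)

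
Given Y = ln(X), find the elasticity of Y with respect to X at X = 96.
Elasticity = 1/ln(96) ≈ 0.2191

Elasticity = (dY/dX) · (X/Y)

dY/dX = 1/X
At X = 96: dY/dX = 1/96, Y = ln(96)

Elasticity = (1/96) · (96 / (ln(96))) = 1/ln(96) ≈ 0.2191

Interpretation: for a small percentage change in X, the percentage change in Y is approximately 0.22 times as large.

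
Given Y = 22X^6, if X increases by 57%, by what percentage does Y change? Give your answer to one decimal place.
1397.6%

For Y = 22X^6:
If X → X(1 + 0.57)
Then Y → Y · (1 + 0.57)^6
     ≈ Y · 14.9761

Percentage change = ((1 + 0.57)^6 − 1) × 100% ≈ 1397.6%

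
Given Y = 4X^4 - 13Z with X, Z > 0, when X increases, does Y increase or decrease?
Y increases

Taking the partial derivative:
∂Y/∂X = 16X^3

∂Y/∂X = 16X^3 > 0 (assuming positive values)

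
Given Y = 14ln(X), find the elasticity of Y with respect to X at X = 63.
Elasticity = 1/ln(63) ≈ 0.2414

Elasticity = (dY/dX) · (X/Y)

dY/dX = 14/X
At X = 63: dY/dX = 2/9, Y = 14·ln(63)

Elasticity = (2/9) · (63 / (14·ln(63))) = 1/ln(63) ≈ 0.2414

Interpretation: for a small percentage change in X, the percentage change in Y is approximately 0.24 times as large.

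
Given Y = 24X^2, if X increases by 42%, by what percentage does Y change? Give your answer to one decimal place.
101.6%

For Y = 24X^2:
If X → X(1 + 0.42)
Then Y → Y · (1 + 0.42)^2
     = Y · 2.0164

Percentage change = ((1 + 0.42)^2 − 1) × 100% ≈ 101.6%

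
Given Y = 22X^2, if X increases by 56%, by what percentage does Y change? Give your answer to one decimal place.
143.4%

For Y = 22X^2:
If X → X(1 + 0.56)
Then Y → Y · (1 + 0.56)^2
     = Y · 2.4336

Percentage change = ((1 + 0.56)^2 − 1) × 100% ≈ 143.4%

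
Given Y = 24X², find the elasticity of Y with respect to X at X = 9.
Elasticity = 2

Elasticity = (dY/dX) · (X/Y)

dY/dX = 48·X
At X = 9: dY/dX = 432, Y = 1944

Elasticity = 432 · (9 / 1944) = 2

Interpretation: for a small percentage change in X, the percentage change in Y is approximately 2.00 times as large.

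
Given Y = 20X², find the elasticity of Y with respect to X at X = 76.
Elasticity = 2

Elasticity = (dY/dX) · (X/Y)

dY/dX = 40·X
At X = 76: dY/dX = 3040, Y = 115520

Elasticity = 3040 · (76 / 115520) = 2

Interpretation: for a small percentage change in X, the percentage change in Y is approximately 2.00 times as large.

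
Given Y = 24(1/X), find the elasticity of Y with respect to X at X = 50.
Elasticity = -1

Elasticity = (dY/dX) · (X/Y)

dY/dX = -24/X²
At X = 50: dY/dX = -6/625, Y = 12/25

Elasticity = (-6/625) · (50 / (12/25)) = -1

Interpretation: for a small percentage change in X, the percentage change in Y is approximately -1.00 times as large.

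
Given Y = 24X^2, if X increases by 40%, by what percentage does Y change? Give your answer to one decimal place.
96.0%

For Y = 24X^2:
If X → X(1 + 0.4)
Then Y → Y · (1 + 0.4)^2
     = Y · 1.9600

Percentage change = ((1 + 0.4)^2 − 1) × 100% = 96.0%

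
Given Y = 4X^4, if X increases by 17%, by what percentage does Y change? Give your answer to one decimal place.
87.4%

For Y = 4X^4:
If X → X(1 + 0.17)
Then Y → Y · (1 + 0.17)^4
     ≈ Y · 1.8739

Percentage change = ((1 + 0.17)^4 − 1) × 100% ≈ 87.4%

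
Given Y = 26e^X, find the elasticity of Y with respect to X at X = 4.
Elasticity = 4

Elasticity = (dY/dX) · (X/Y)

dY/dX = 26·e^X
At X = 4: dY/dX = 26·e^4, Y = 26·e^4

Elasticity = (26·e^4) · (4 / (26·e^4)) = 4

Interpretation: for a small percentage change in X, the percentage change in Y is approximately 4.00 times as large.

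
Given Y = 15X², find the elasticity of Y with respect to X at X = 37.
Elasticity = 2

Elasticity = (dY/dX) · (X/Y)

dY/dX = 30·X
At X = 37: dY/dX = 1110, Y = 20535

Elasticity = 1110 · (37 / 20535) = 2

Interpretation: for a small percentage change in X, the percentage change in Y is approximately 2.00 times as large.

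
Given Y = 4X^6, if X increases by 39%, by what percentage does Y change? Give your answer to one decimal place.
621.3%

For Y = 4X^6:
If X → X(1 + 0.39)
Then Y → Y · (1 + 0.39)^6
     ≈ Y · 7.2125

Percentage change = ((1 + 0.39)^6 − 1) × 100% ≈ 621.3%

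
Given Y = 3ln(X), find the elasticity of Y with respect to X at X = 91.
Elasticity = 1/ln(91) ≈ 0.2217

Elasticity = (dY/dX) · (X/Y)

dY/dX = 3/X
At X = 91: dY/dX = 3/91, Y = 3·ln(91)

Elasticity = (3/91) · (91 / (3·ln(91))) = 1/ln(91) ≈ 0.2217

Interpretation: for a small percentage change in X, the percentage change in Y is approximately 0.22 times as large.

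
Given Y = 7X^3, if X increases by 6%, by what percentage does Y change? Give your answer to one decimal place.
19.1%

For Y = 7X^3:
If X → X(1 + 0.06)
Then Y → Y · (1 + 0.06)^3
     ≈ Y · 1.1910

Percentage change = ((1 + 0.06)^3 − 1) × 100% ≈ 19.1%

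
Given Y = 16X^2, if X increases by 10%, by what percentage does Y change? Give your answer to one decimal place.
21.0%

For Y = 16X^2:
If X → X(1 + 0.1)
Then Y → Y · (1 + 0.1)^2
     = Y · 1.2100

Percentage change = ((1 + 0.1)^2 − 1) × 100% = 21.0%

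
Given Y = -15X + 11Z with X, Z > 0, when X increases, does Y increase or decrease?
Y decreases

Taking the partial derivative:
∂Y/∂X = -15

∂Y/∂X = -15 < 0 (assuming positive values)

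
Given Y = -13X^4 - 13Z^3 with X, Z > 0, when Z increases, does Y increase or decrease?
Y decreases

Taking the partial derivative:
∂Y/∂Z = -39Z^2

∂Y/∂Z = -39Z^2 < 0 (assuming positive values)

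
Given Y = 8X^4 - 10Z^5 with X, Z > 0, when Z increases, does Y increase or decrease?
Y decreases

Taking the partial derivative:
∂Y/∂Z = -50Z^4

∂Y/∂Z = -50Z^4 < 0 (assuming positive values)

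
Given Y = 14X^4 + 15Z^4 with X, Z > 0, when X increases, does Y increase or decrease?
Y increases

Taking the partial derivative:
∂Y/∂X = 56X^3

∂Y/∂X = 56X^3 > 0 (assuming positive values)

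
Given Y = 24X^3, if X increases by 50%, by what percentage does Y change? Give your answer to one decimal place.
237.5%

For Y = 24X^3:
If X → X(1 + 0.5)
Then Y → Y · (1 + 0.5)^3
     = Y · 3.3750

Percentage change = ((1 + 0.5)^3 − 1) × 100% = 237.5%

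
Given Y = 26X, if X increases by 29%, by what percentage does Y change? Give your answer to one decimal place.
29.0%

For Y = 26X:
If X → X(1 + 0.29)
Then Y → Y · (1 + 0.29)^1
     = Y · 1.2900

Percentage change = ((1 + 0.29)^1 − 1) × 100% = 29.0%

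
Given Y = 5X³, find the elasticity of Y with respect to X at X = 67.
Elasticity = 3

Elasticity = (dY/dX) · (X/Y)

dY/dX = 15·X²
At X = 67: dY/dX = 67335, Y = 1503815

Elasticity = 67335 · (67 / 1503815) = 3

Interpretation: for a small percentage change in X, the percentage change in Y is approximately 3.00 times as large.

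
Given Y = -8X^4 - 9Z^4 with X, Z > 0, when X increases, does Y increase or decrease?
Y decreases

Taking the partial derivative:
∂Y/∂X = -32X^3

∂Y/∂X = -32X^3 < 0 (assuming positive values)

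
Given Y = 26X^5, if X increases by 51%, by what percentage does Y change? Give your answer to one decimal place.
685.0%

For Y = 26X^5:
If X → X(1 + 0.51)
Then Y → Y · (1 + 0.51)^5
     ≈ Y · 7.8503

Percentage change = ((1 + 0.51)^5 − 1) × 100% ≈ 685.0%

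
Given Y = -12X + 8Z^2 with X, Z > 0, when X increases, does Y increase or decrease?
Y decreases

Taking the partial derivative:
∂Y/∂X = -12

∂Y/∂X = -12 < 0 (assuming positive values)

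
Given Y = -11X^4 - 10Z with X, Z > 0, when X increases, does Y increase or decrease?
Y decreases

Taking the partial derivative:
∂Y/∂X = -44X^3

∂Y/∂X = -44X^3 < 0 (assuming positive values)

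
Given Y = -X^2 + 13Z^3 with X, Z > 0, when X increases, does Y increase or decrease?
Y decreases

Taking the partial derivative:
∂Y/∂X = -2X

∂Y/∂X = -2X < 0 (assuming positive values)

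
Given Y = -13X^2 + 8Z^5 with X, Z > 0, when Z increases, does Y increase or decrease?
Y increases

Taking the partial derivative:
∂Y/∂Z = 40Z^4

∂Y/∂Z = 40Z^4 > 0 (assuming positive values)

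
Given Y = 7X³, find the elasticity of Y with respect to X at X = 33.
Elasticity = 3

Elasticity = (dY/dX) · (X/Y)

dY/dX = 21·X²
At X = 33: dY/dX = 22869, Y = 251559

Elasticity = 22869 · (33 / 251559) = 3

Interpretation: for a small percentage change in X, the percentage change in Y is approximately 3.00 times as large.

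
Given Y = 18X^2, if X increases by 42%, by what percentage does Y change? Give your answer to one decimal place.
101.6%

For Y = 18X^2:
If X → X(1 + 0.42)
Then Y → Y · (1 + 0.42)^2
     = Y · 2.0164

Percentage change = ((1 + 0.42)^2 − 1) × 100% ≈ 101.6%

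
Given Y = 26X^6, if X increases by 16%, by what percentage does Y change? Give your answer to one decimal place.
143.6%

For Y = 26X^6:
If X → X(1 + 0.16)
Then Y → Y · (1 + 0.16)^6
     ≈ Y · 2.4364

Percentage change = ((1 + 0.16)^6 − 1) × 100% ≈ 143.6%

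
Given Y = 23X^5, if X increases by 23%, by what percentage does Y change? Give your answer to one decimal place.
181.5%

For Y = 23X^5:
If X → X(1 + 0.23)
Then Y → Y · (1 + 0.23)^5
     ≈ Y · 2.8153

Percentage change = ((1 + 0.23)^5 − 1) × 100% ≈ 181.5%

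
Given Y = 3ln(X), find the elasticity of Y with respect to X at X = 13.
Elasticity = 1/ln(13) ≈ 0.3899

Elasticity = (dY/dX) · (X/Y)

dY/dX = 3/X
At X = 13: dY/dX = 3/13, Y = 3·ln(13)

Elasticity = (3/13) · (13 / (3·ln(13))) = 1/ln(13) ≈ 0.3899

Interpretation: for a small percentage change in X, the percentage change in Y is approximately 0.39 times as large.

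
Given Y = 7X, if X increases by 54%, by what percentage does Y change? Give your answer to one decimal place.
54.0%

For Y = 7X:
If X → X(1 + 0.54)
Then Y → Y · (1 + 0.54)^1
     = Y · 1.5400

Percentage change = ((1 + 0.54)^1 − 1) × 100% = 54.0%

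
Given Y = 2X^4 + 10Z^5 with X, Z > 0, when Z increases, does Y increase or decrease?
Y increases

Taking the partial derivative:
∂Y/∂Z = 50Z^4

∂Y/∂Z = 50Z^4 > 0 (assuming positive values)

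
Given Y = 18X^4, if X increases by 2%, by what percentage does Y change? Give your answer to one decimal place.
8.2%

For Y = 18X^4:
If X → X(1 + 0.02)
Then Y → Y · (1 + 0.02)^4
     ≈ Y · 1.0824

Percentage change = ((1 + 0.02)^4 − 1) × 100% ≈ 8.2%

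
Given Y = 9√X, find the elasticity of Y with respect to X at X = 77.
Elasticity = 1/2

Elasticity = (dY/dX) · (X/Y)

dY/dX = 9/(2·√X)
At X = 77: dY/dX = 9·√77/154, Y = 9·√77

Elasticity = (9·√77/154) · (77 / (9·√77)) = 1/2

Interpretation: for a small percentage change in X, the percentage change in Y is approximately 0.50 times as large.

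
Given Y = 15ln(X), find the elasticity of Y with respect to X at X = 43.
Elasticity = 1/ln(43) ≈ 0.2659

Elasticity = (dY/dX) · (X/Y)

dY/dX = 15/X
At X = 43: dY/dX = 15/43, Y = 15·ln(43)

Elasticity = (15/43) · (43 / (15·ln(43))) = 1/ln(43) ≈ 0.2659

Interpretation: for a small percentage change in X, the percentage change in Y is approximately 0.27 times as large.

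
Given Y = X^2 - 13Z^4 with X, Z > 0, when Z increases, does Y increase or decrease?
Y decreases

Taking the partial derivative:
∂Y/∂Z = -52Z^3

∂Y/∂Z = -52Z^3 < 0 (assuming positive values)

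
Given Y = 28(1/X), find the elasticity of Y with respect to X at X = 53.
Elasticity = -1

Elasticity = (dY/dX) · (X/Y)

dY/dX = -28/X²
At X = 53: dY/dX = -28/2809, Y = 28/53

Elasticity = (-28/2809) · (53 / (28/53)) = -1

Interpretation: for a small percentage change in X, the percentage change in Y is approximately -1.00 times as large.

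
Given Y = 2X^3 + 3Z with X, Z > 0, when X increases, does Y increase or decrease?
Y increases

Taking the partial derivative:
∂Y/∂X = 6X^2

∂Y/∂X = 6X^2 > 0 (assuming positive values)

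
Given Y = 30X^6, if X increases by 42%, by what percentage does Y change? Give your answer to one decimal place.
719.8%

For Y = 30X^6:
If X → X(1 + 0.42)
Then Y → Y · (1 + 0.42)^6
     ≈ Y · 8.1984

Percentage change = ((1 + 0.42)^6 − 1) × 100% ≈ 719.8%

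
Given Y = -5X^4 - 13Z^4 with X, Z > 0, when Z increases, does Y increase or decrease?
Y decreases

Taking the partial derivative:
∂Y/∂Z = -52Z^3

∂Y/∂Z = -52Z^3 < 0 (assuming positive values)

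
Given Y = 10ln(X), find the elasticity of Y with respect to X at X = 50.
Elasticity = 1/ln(50) ≈ 0.2556

Elasticity = (dY/dX) · (X/Y)

dY/dX = 10/X
At X = 50: dY/dX = 1/5, Y = 10·ln(50)

Elasticity = (1/5) · (50 / (10·ln(50))) = 1/ln(50) ≈ 0.2556

Interpretation: for a small percentage change in X, the percentage change in Y is approximately 0.26 times as large.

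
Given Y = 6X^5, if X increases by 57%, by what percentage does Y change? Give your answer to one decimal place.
853.9%

For Y = 6X^5:
If X → X(1 + 0.57)
Then Y → Y · (1 + 0.57)^5
     ≈ Y · 9.5389

Percentage change = ((1 + 0.57)^5 − 1) × 100% ≈ 853.9%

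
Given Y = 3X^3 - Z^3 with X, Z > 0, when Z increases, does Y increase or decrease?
Y decreases

Taking the partial derivative:
∂Y/∂Z = -3Z^2

∂Y/∂Z = -3Z^2 < 0 (assuming positive values)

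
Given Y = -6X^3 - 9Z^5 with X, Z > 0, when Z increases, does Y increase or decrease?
Y decreases

Taking the partial derivative:
∂Y/∂Z = -45Z^4

∂Y/∂Z = -45Z^4 < 0 (assuming positive values)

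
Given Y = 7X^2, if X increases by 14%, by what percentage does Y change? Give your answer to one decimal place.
30.0%

For Y = 7X^2:
If X → X(1 + 0.14)
Then Y → Y · (1 + 0.14)^2
     = Y · 1.2996

Percentage change = ((1 + 0.14)^2 − 1) × 100% ≈ 30.0%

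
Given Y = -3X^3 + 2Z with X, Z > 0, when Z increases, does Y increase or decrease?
Y increases

Taking the partial derivative:
∂Y/∂Z = 2

∂Y/∂Z = 2 > 0 (assuming positive values)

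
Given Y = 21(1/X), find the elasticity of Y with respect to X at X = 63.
Elasticity = -1

Elasticity = (dY/dX) · (X/Y)

dY/dX = -21/X²
At X = 63: dY/dX = -1/189, Y = 1/3

Elasticity = (-1/189) · (63 / (1/3)) = -1

Interpretation: for a small percentage change in X, the percentage change in Y is approximately -1.00 times as large.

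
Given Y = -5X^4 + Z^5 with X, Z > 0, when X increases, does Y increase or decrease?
Y decreases

Taking the partial derivative:
∂Y/∂X = -20X^3

∂Y/∂X = -20X^3 < 0 (assuming positive values)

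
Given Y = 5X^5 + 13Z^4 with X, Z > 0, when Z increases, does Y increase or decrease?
Y increases

Taking the partial derivative:
∂Y/∂Z = 52Z^3

∂Y/∂Z = 52Z^3 > 0 (assuming positive values)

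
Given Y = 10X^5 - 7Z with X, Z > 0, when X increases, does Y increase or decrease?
Y increases

Taking the partial derivative:
∂Y/∂X = 50X^4

∂Y/∂X = 50X^4 > 0 (assuming positive values)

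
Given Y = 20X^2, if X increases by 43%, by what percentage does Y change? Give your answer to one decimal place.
104.5%

For Y = 20X^2:
If X → X(1 + 0.43)
Then Y → Y · (1 + 0.43)^2
     = Y · 2.0449

Percentage change = ((1 + 0.43)^2 − 1) × 100% ≈ 104.5%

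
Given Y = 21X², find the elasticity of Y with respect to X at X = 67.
Elasticity = 2

Elasticity = (dY/dX) · (X/Y)

dY/dX = 42·X
At X = 67: dY/dX = 2814, Y = 94269

Elasticity = 2814 · (67 / 94269) = 2

Interpretation: for a small percentage change in X, the percentage change in Y is approximately 2.00 times as large.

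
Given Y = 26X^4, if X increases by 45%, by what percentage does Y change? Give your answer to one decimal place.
342.1%

For Y = 26X^4:
If X → X(1 + 0.45)
Then Y → Y · (1 + 0.45)^4
     ≈ Y · 4.4205

Percentage change = ((1 + 0.45)^4 − 1) × 100% ≈ 342.1%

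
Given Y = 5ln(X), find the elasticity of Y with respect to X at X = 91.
Elasticity = 1/ln(91) ≈ 0.2217

Elasticity = (dY/dX) · (X/Y)

dY/dX = 5/X
At X = 91: dY/dX = 5/91, Y = 5·ln(91)

Elasticity = (5/91) · (91 / (5·ln(91))) = 1/ln(91) ≈ 0.2217

Interpretation: for a small percentage change in X, the percentage change in Y is approximately 0.22 times as large.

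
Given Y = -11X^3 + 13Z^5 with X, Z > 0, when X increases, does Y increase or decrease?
Y decreases

Taking the partial derivative:
∂Y/∂X = -33X^2

∂Y/∂X = -33X^2 < 0 (assuming positive values)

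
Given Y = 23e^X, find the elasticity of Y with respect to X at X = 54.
Elasticity = 54

Elasticity = (dY/dX) · (X/Y)

dY/dX = 23·e^X
At X = 54: dY/dX = 23·e^54, Y = 23·e^54

Elasticity = (23·e^54) · (54 / (23·e^54)) = 54

Interpretation: for a small percentage change in X, the percentage change in Y is approximately 54.00 times as large.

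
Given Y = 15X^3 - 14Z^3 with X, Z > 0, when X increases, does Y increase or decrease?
Y increases

Taking the partial derivative:
∂Y/∂X = 45X^2

∂Y/∂X = 45X^2 > 0 (assuming positive values)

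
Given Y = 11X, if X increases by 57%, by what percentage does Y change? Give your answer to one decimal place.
57.0%

For Y = 11X:
If X → X(1 + 0.57)
Then Y → Y · (1 + 0.57)^1
     = Y · 1.5700

Percentage change = ((1 + 0.57)^1 − 1) × 100% = 57.0%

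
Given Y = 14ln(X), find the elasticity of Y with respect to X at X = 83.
Elasticity = 1/ln(83) ≈ 0.2263

Elasticity = (dY/dX) · (X/Y)

dY/dX = 14/X
At X = 83: dY/dX = 14/83, Y = 14·ln(83)

Elasticity = (14/83) · (83 / (14·ln(83))) = 1/ln(83) ≈ 0.2263

Interpretation: for a small percentage change in X, the percentage change in Y is approximately 0.23 times as large.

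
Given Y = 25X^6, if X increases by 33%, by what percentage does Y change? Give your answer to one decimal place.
453.5%

For Y = 25X^6:
If X → X(1 + 0.33)
Then Y → Y · (1 + 0.33)^6
     ≈ Y · 5.5349

Percentage change = ((1 + 0.33)^6 − 1) × 100% ≈ 453.5%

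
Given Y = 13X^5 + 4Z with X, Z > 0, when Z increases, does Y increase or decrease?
Y increases

Taking the partial derivative:
∂Y/∂Z = 4

∂Y/∂Z = 4 > 0 (assuming positive values)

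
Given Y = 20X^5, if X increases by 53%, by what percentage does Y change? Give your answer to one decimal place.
738.4%

For Y = 20X^5:
If X → X(1 + 0.53)
Then Y → Y · (1 + 0.53)^5
     ≈ Y · 8.3841

Percentage change = ((1 + 0.53)^5 − 1) × 100% ≈ 738.4%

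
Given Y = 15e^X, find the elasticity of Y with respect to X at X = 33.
Elasticity = 33

Elasticity = (dY/dX) · (X/Y)

dY/dX = 15·e^X
At X = 33: dY/dX = 15·e^33, Y = 15·e^33

Elasticity = (15·e^33) · (33 / (15·e^33)) = 33

Interpretation: for a small percentage change in X, the percentage change in Y is approximately 33.00 times as large.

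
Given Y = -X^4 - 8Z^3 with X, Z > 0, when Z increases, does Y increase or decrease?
Y decreases

Taking the partial derivative:
∂Y/∂Z = -24Z^2

∂Y/∂Z = -24Z^2 < 0 (assuming positive values)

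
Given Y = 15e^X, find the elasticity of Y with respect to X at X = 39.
Elasticity = 39

Elasticity = (dY/dX) · (X/Y)

dY/dX = 15·e^X
At X = 39: dY/dX = 15·e^39, Y = 15·e^39

Elasticity = (15·e^39) · (39 / (15·e^39)) = 39

Interpretation: for a small percentage change in X, the percentage change in Y is approximately 39.00 times as large.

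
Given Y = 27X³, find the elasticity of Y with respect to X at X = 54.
Elasticity = 3

Elasticity = (dY/dX) · (X/Y)

dY/dX = 81·X²
At X = 54: dY/dX = 236196, Y = 4251528

Elasticity = 236196 · (54 / 4251528) = 3

Interpretation: for a small percentage change in X, the percentage change in Y is approximately 3.00 times as large.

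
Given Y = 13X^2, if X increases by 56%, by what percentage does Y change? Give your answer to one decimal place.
143.4%

For Y = 13X^2:
If X → X(1 + 0.56)
Then Y → Y · (1 + 0.56)^2
     = Y · 2.4336

Percentage change = ((1 + 0.56)^2 − 1) × 100% ≈ 143.4%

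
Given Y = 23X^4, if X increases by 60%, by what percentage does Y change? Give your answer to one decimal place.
555.4%

For Y = 23X^4:
If X → X(1 + 0.6)
Then Y → Y · (1 + 0.6)^4
     = Y · 6.5536

Percentage change = ((1 + 0.6)^4 − 1) × 100% ≈ 555.4%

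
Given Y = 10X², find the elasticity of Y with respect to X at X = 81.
Elasticity = 2

Elasticity = (dY/dX) · (X/Y)

dY/dX = 20·X
At X = 81: dY/dX = 1620, Y = 65610

Elasticity = 1620 · (81 / 65610) = 2

Interpretation: for a small percentage change in X, the percentage change in Y is approximately 2.00 times as large.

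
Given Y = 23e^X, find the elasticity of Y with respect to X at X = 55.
Elasticity = 55

Elasticity = (dY/dX) · (X/Y)

dY/dX = 23·e^X
At X = 55: dY/dX = 23·e^55, Y = 23·e^55

Elasticity = (23·e^55) · (55 / (23·e^55)) = 55

Interpretation: for a small percentage change in X, the percentage change in Y is approximately 55.00 times as large.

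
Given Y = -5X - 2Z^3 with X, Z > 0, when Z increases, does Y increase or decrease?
Y decreases

Taking the partial derivative:
∂Y/∂Z = -6Z^2

∂Y/∂Z = -6Z^2 < 0 (assuming positive values)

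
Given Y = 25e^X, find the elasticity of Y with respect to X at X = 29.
Elasticity = 29

Elasticity = (dY/dX) · (X/Y)

dY/dX = 25·e^X
At X = 29: dY/dX = 25·e^29, Y = 25·e^29

Elasticity = (25·e^29) · (29 / (25·e^29)) = 29

Interpretation: for a small percentage change in X, the percentage change in Y is approximately 29.00 times as large.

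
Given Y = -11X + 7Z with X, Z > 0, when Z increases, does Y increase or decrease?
Y increases

Taking the partial derivative:
∂Y/∂Z = 7

∂Y/∂Z = 7 > 0 (assuming positive values)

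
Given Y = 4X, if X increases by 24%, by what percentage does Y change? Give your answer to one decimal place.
24.0%

For Y = 4X:
If X → X(1 + 0.24)
Then Y → Y · (1 + 0.24)^1
     = Y · 1.2400

Percentage change = ((1 + 0.24)^1 − 1) × 100% = 24.0%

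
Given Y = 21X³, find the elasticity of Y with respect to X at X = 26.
Elasticity = 3

Elasticity = (dY/dX) · (X/Y)

dY/dX = 63·X²
At X = 26: dY/dX = 42588, Y = 369096

Elasticity = 42588 · (26 / 369096) = 3

Interpretation: for a small percentage change in X, the percentage change in Y is approximately 3.00 times as large.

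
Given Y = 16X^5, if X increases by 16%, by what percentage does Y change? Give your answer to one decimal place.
110.0%

For Y = 16X^5:
If X → X(1 + 0.16)
Then Y → Y · (1 + 0.16)^5
     ≈ Y · 2.1003

Percentage change = ((1 + 0.16)^5 − 1) × 100% ≈ 110.0%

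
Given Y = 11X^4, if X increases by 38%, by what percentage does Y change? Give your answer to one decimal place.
262.7%

For Y = 11X^4:
If X → X(1 + 0.38)
Then Y → Y · (1 + 0.38)^4
     ≈ Y · 3.6267

Percentage change = ((1 + 0.38)^4 − 1) × 100% ≈ 262.7%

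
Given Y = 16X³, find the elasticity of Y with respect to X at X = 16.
Elasticity = 3

Elasticity = (dY/dX) · (X/Y)

dY/dX = 48·X²
At X = 16: dY/dX = 12288, Y = 65536

Elasticity = 12288 · (16 / 65536) = 3

Interpretation: for a small percentage change in X, the percentage change in Y is approximately 3.00 times as large.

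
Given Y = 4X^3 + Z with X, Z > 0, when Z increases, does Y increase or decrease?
Y increases

Taking the partial derivative:
∂Y/∂Z = 1

∂Y/∂Z = 1 > 0 (assuming positive values)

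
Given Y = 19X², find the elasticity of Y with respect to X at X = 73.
Elasticity = 2

Elasticity = (dY/dX) · (X/Y)

dY/dX = 38·X
At X = 73: dY/dX = 2774, Y = 101251

Elasticity = 2774 · (73 / 101251) = 2

Interpretation: for a small percentage change in X, the percentage change in Y is approximately 2.00 times as large.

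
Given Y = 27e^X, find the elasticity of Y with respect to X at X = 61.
Elasticity = 61

Elasticity = (dY/dX) · (X/Y)

dY/dX = 27·e^X
At X = 61: dY/dX = 27·e^61, Y = 27·e^61

Elasticity = (27·e^61) · (61 / (27·e^61)) = 61

Interpretation: for a small percentage change in X, the percentage change in Y is approximately 61.00 times as large.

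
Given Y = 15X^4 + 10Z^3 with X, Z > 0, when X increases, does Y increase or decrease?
Y increases

Taking the partial derivative:
∂Y/∂X = 60X^3

∂Y/∂X = 60X^3 > 0 (assuming positive values)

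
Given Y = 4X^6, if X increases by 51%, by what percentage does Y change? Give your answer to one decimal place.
1085.4%

For Y = 4X^6:
If X → X(1 + 0.51)
Then Y → Y · (1 + 0.51)^6
     ≈ Y · 11.8539

Percentage change = ((1 + 0.51)^6 − 1) × 100% ≈ 1085.4%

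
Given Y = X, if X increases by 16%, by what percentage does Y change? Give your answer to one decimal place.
16.0%

For Y = X:
If X → X(1 + 0.16)
Then Y → Y · (1 + 0.16)^1
     = Y · 1.1600

Percentage change = ((1 + 0.16)^1 − 1) × 100% = 16.0%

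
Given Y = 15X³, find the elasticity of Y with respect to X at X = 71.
Elasticity = 3

Elasticity = (dY/dX) · (X/Y)

dY/dX = 45·X²
At X = 71: dY/dX = 226845, Y = 5368665

Elasticity = 226845 · (71 / 5368665) = 3

Interpretation: for a small percentage change in X, the percentage change in Y is approximately 3.00 times as large.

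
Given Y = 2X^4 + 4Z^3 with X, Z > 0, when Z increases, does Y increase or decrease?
Y increases

Taking the partial derivative:
∂Y/∂Z = 12Z^2

∂Y/∂Z = 12Z^2 > 0 (assuming positive values)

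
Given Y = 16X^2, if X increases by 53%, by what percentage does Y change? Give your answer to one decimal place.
134.1%

For Y = 16X^2:
If X → X(1 + 0.53)
Then Y → Y · (1 + 0.53)^2
     = Y · 2.3409

Percentage change = ((1 + 0.53)^2 − 1) × 100% ≈ 134.1%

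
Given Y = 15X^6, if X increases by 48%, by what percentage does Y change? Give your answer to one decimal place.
950.9%

For Y = 15X^6:
If X → X(1 + 0.48)
Then Y → Y · (1 + 0.48)^6
     ≈ Y · 10.5092

Percentage change = ((1 + 0.48)^6 − 1) × 100% ≈ 950.9%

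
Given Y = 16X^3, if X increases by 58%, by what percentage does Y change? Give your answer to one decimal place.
294.4%

For Y = 16X^3:
If X → X(1 + 0.58)
Then Y → Y · (1 + 0.58)^3
     ≈ Y · 3.9443

Percentage change = ((1 + 0.58)^3 − 1) × 100% ≈ 294.4%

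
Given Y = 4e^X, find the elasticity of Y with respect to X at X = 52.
Elasticity = 52

Elasticity = (dY/dX) · (X/Y)

dY/dX = 4·e^X
At X = 52: dY/dX = 4·e^52, Y = 4·e^52

Elasticity = (4·e^52) · (52 / (4·e^52)) = 52

Interpretation: for a small percentage change in X, the percentage change in Y is approximately 52.00 times as large.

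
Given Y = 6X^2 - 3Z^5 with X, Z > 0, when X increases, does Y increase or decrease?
Y increases

Taking the partial derivative:
∂Y/∂X = 12X

∂Y/∂X = 12X > 0 (assuming positive values)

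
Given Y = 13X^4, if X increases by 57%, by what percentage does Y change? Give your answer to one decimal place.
507.6%

For Y = 13X^4:
If X → X(1 + 0.57)
Then Y → Y · (1 + 0.57)^4
     ≈ Y · 6.0757

Percentage change = ((1 + 0.57)^4 − 1) × 100% ≈ 507.6%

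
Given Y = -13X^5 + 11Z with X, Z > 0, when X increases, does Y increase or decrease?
Y decreases

Taking the partial derivative:
∂Y/∂X = -65X^4

∂Y/∂X = -65X^4 < 0 (assuming positive values)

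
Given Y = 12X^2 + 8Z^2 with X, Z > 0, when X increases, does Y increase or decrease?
Y increases

Taking the partial derivative:
∂Y/∂X = 24X

∂Y/∂X = 24X > 0 (assuming positive values)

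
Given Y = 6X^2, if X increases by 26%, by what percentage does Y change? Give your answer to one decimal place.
58.8%

For Y = 6X^2:
If X → X(1 + 0.26)
Then Y → Y · (1 + 0.26)^2
     = Y · 1.5876

Percentage change = ((1 + 0.26)^2 − 1) × 100% ≈ 58.8%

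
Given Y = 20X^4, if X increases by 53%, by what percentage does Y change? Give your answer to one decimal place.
448.0%

For Y = 20X^4:
If X → X(1 + 0.53)
Then Y → Y · (1 + 0.53)^4
     ≈ Y · 5.4798

Percentage change = ((1 + 0.53)^4 − 1) × 100% ≈ 448.0%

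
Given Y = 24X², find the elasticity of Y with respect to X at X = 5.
Elasticity = 2

Elasticity = (dY/dX) · (X/Y)

dY/dX = 48·X
At X = 5: dY/dX = 240, Y = 600

Elasticity = 240 · (5 / 600) = 2

Interpretation: for a small percentage change in X, the percentage change in Y is approximately 2.00 times as large.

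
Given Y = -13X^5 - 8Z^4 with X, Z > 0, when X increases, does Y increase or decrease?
Y decreases

Taking the partial derivative:
∂Y/∂X = -65X^4

∂Y/∂X = -65X^4 < 0 (assuming positive values)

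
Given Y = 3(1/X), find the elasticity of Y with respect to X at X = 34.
Elasticity = -1

Elasticity = (dY/dX) · (X/Y)

dY/dX = -3/X²
At X = 34: dY/dX = -3/1156, Y = 3/34

Elasticity = (-3/1156) · (34 / (3/34)) = -1

Interpretation: for a small percentage change in X, the percentage change in Y is approximately -1.00 times as large.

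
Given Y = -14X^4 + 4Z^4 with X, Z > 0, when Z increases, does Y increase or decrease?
Y increases

Taking the partial derivative:
∂Y/∂Z = 16Z^3

∂Y/∂Z = 16Z^3 > 0 (assuming positive values)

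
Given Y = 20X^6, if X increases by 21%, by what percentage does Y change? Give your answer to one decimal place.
213.8%

For Y = 20X^6:
If X → X(1 + 0.21)
Then Y → Y · (1 + 0.21)^6
     ≈ Y · 3.1384

Percentage change = ((1 + 0.21)^6 − 1) × 100% ≈ 213.8%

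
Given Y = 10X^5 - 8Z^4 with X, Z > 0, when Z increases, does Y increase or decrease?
Y decreases

Taking the partial derivative:
∂Y/∂Z = -32Z^3

∂Y/∂Z = -32Z^3 < 0 (assuming positive values)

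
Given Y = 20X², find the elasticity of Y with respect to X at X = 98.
Elasticity = 2

Elasticity = (dY/dX) · (X/Y)

dY/dX = 40·X
At X = 98: dY/dX = 3920, Y = 192080

Elasticity = 3920 · (98 / 192080) = 2

Interpretation: for a small percentage change in X, the percentage change in Y is approximately 2.00 times as large.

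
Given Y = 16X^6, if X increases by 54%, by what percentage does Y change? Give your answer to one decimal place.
1233.9%

For Y = 16X^6:
If X → X(1 + 0.54)
Then Y → Y · (1 + 0.54)^6
     ≈ Y · 13.3390

Percentage change = ((1 + 0.54)^6 − 1) × 100% ≈ 1233.9%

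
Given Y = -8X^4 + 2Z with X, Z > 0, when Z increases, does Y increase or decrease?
Y increases

Taking the partial derivative:
∂Y/∂Z = 2

∂Y/∂Z = 2 > 0 (assuming positive values)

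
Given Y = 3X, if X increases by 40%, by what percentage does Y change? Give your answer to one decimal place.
40.0%

For Y = 3X:
If X → X(1 + 0.4)
Then Y → Y · (1 + 0.4)^1
     = Y · 1.4000

Percentage change = ((1 + 0.4)^1 − 1) × 100% = 40.0%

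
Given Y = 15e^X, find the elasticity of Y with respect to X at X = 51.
Elasticity = 51

Elasticity = (dY/dX) · (X/Y)

dY/dX = 15·e^X
At X = 51: dY/dX = 15·e^51, Y = 15·e^51

Elasticity = (15·e^51) · (51 / (15·e^51)) = 51

Interpretation: for a small percentage change in X, the percentage change in Y is approximately 51.00 times as large.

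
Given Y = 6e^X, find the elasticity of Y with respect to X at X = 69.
Elasticity = 69

Elasticity = (dY/dX) · (X/Y)

dY/dX = 6·e^X
At X = 69: dY/dX = 6·e^69, Y = 6·e^69

Elasticity = (6·e^69) · (69 / (6·e^69)) = 69

Interpretation: for a small percentage change in X, the percentage change in Y is approximately 69.00 times as large.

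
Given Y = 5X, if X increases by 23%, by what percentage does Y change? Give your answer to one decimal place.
23.0%

For Y = 5X:
If X → X(1 + 0.23)
Then Y → Y · (1 + 0.23)^1
     = Y · 1.2300

Percentage change = ((1 + 0.23)^1 − 1) × 100% = 23.0%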